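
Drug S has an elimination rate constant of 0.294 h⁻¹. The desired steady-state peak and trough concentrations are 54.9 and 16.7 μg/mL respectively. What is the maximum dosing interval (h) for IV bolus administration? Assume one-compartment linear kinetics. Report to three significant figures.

Between IV bolus doses, concentration decays as C = C₀·e^(−kτ), so C_peak/C_trough = e^(kτ).
τ_max = ln(C_peak/C_trough) / k = ln(54.9/16.7) / 0.2940 = 1.190 / 0.2940 = 4.048 h

4.05 h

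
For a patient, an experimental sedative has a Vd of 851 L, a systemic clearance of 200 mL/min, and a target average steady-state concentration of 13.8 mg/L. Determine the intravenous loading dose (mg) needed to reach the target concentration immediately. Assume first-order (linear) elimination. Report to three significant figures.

LD = Vd × C = 851.0 × 13.80 = 11740 mg

11700 mg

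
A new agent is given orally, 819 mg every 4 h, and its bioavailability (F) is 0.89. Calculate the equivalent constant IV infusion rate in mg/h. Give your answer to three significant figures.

182 mg/h

Equivalent systemic input: infusion rate = F·D/τ.
Rate = 0.89 × 819 / 4 = 182.2 mg/h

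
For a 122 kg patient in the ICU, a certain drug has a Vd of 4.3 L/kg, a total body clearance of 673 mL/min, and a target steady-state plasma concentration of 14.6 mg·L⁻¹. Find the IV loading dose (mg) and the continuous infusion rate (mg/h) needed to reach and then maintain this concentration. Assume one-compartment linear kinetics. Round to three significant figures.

Vd(total) = 122 kg × 4.3 L/kg = 524.6 L
Loading dose = Vd × C = 524.6 × 14.6 = 7659 mg
CL = 673 mL/min × 60/1000 = 40.38 L/h
Infusion rate = 40.38 L/h × 14.6 mg/L = 589.5 mg/h

(a) 7660 mg; (b) 590 mg/h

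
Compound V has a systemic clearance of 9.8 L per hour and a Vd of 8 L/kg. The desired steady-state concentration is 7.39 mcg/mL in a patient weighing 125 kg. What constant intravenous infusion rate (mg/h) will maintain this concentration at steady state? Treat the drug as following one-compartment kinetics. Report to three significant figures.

R₀ = 9.800 × 7.39 = 72.42 mg/h

72.4 mg/h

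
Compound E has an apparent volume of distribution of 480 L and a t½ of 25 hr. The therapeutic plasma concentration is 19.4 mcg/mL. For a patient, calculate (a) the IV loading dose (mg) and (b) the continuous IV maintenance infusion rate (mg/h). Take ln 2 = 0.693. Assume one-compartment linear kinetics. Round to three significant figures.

LD = Vd × C = 480.0 × 19.4 = 9312 mg
CL = 0.693 × Vd / t½ = 0.693 × 480.0 / 25 = 13.31 L/h
Infusion rate = CL × Css = 13.31 × 19.4 = 258.2 mg/h

(a) 9310 mg; (b) 258 mg/h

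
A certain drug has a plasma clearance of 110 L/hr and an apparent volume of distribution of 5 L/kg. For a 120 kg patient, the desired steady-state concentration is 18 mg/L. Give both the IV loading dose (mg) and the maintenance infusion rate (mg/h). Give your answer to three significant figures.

Total Vd = 5 × 120 = 600.0 L
Loading dose = Vd × C = 600.0 × 18 = 10800 mg
Maintenance infusion rate = CL × Css = 110.0 × 18 = 1980 mg/h

(a) 10800 mg; (b) 1980 mg/h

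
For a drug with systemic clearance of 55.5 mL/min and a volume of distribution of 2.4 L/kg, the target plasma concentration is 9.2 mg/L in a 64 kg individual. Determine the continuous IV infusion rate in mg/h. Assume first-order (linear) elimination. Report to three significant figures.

30.6 mg/h

CL = 55.5 mL/min × 60/1000 = 3.330 L/h
Vd does not affect the maintenance rate; only clearance governs steady-state input.
Rate = CL × Css = 3.330 × 9.2 = 30.64 mg/h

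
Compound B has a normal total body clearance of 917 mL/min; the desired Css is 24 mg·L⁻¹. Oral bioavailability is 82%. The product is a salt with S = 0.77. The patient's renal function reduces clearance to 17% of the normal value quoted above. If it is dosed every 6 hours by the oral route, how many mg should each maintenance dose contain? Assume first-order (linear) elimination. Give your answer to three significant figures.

CL = 917 mL/min = 917 × 0.06 = 55.02 L/h
Patient clearance = 0.17 × 55.02 = 9.353 L/h
D = CL × Css × τ / F / S = 9.353 × 24 × 6 / 0.82 / 0.77 = 2133 mg

2130 mg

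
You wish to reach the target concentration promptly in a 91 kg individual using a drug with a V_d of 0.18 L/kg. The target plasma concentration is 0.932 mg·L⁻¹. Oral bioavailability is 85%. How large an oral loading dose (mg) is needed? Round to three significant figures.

Vd = 0.18 L/kg × 91 kg = 16.38 L
LD = Vd × C / F = 16.38 × 0.9320 / 0.85 = 17.96 mg

18.0 mg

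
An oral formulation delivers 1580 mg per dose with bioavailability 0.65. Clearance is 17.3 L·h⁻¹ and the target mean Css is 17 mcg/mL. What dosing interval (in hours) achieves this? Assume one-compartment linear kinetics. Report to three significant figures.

F·D/τ = CL·Css → τ = F·D / (CL·Css).
τ = 0.65 × 1580 / (17.3 × 17) = 3.492 h

3.49 h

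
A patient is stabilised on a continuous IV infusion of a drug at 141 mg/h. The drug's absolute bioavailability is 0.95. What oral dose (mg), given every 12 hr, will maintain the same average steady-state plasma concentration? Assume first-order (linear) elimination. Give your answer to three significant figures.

1780 mg

To maintain the same Css, the systemic dosing rate must be unchanged: F·D/τ = infusion rate.
D = rate × τ / F = 141 × 12 / 0.95 = 1781 mg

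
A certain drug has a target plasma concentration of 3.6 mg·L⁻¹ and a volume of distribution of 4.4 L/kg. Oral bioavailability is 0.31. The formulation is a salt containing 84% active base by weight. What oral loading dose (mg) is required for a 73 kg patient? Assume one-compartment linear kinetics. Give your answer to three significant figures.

4440 mg

Vd = 4.4 L/kg × 73 kg = 321.2 L
LD = Vd × C / F / S = 321.2 × 3.600 / 0.31 / 0.84 = 4441 mg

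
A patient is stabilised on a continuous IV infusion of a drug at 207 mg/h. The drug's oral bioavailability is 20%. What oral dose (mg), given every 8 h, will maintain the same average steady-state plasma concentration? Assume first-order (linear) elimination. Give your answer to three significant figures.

To maintain the same Css, the systemic dosing rate must be unchanged: F·D/τ = infusion rate.
D = rate × τ / F = 207 × 8 / 0.2 = 8280 mg

8280 mg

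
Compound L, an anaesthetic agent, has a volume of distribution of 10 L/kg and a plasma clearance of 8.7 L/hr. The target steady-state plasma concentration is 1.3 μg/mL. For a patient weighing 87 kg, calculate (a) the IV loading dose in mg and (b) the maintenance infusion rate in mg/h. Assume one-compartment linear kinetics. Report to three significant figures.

(a) 1130 mg; (b) 11.3 mg/h

Vd = 10 L/kg × 87 kg = 870.0 L
Loading dose = Vd × C = 870.0 × 1.3 = 1131 mg
Infusion rate = 8.700 L/h × 1.3 mg/L = 11.31 mg/h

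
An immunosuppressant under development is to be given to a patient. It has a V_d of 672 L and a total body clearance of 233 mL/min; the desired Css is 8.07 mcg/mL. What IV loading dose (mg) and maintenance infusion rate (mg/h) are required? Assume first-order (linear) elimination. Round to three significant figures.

(a) 5420 mg; (b) 113 mg/h

LD = Vd · C_target = 672.0 × 8.07 = 5423 mg
CL = 233 mL/min × 60/1000 = 13.98 L/h
Maintenance: replace elimination → rate = CL × Css = 13.98 × 8.07 = 112.8 mg/h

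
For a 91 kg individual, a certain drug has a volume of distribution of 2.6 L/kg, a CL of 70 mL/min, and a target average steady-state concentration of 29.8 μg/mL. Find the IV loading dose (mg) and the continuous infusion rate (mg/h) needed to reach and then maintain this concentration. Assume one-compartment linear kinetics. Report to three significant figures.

Vd = 2.6 L/kg × 91 kg = 236.6 L
Loading: fill Vd to C_target → 236.6 L × 29.8 mg/L = 7051 mg
CL = 70 mL/min × 60/1000 = 4.200 L/h
Maintenance infusion rate = CL × Css = 4.200 × 29.8 = 125.2 mg/h

(a) 7050 mg; (b) 125 mg/h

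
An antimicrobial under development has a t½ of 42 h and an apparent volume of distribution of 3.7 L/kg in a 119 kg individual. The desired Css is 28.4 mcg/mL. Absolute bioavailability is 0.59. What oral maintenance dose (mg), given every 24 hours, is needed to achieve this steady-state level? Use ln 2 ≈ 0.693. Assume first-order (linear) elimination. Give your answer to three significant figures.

8390 mg

Vd = 3.7 L/kg × 119 kg = 440.3 L
CL = ln 2 · Vd / t½ = 0.693 × 440.3 / 42 = 7.265 L/h
D = CL × Css × τ / F = 7.265 × 28.4 × 24 / 0.59 = 8393 mg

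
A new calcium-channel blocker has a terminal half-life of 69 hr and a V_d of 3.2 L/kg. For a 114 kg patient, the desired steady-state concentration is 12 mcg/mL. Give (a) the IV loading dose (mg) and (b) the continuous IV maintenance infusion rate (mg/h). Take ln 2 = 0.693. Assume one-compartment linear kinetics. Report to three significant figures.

Vd = 3.2 L/kg × 114 kg = 364.8 L
LD = Vd × C = 364.8 × 12 = 4378 mg
CL = 0.693 × Vd / t½ = 0.693 × 364.8 / 69 = 3.664 L/h
Infusion rate = CL × Css = 3.664 × 12 = 43.97 mg/h

(a) 4380 mg; (b) 44.0 mg/h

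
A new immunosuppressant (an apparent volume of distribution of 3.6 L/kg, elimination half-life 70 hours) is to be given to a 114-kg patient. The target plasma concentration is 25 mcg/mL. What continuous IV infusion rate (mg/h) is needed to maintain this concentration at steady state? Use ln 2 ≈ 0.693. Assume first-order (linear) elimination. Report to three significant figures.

102 mg/h

Vd = 3.6 L/kg × 114 kg = 410.4 L
CL = 0.693 × Vd / t½ = 0.693 × 410.4 / 70 = 4.063 L/h
Infusion rate = CL × Css = 4.063 × 25 = 101.6 mg/h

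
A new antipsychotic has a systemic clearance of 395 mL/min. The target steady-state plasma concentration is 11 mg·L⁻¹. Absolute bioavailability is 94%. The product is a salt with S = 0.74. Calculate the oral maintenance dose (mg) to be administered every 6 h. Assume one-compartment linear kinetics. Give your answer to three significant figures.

2250 mg

CL = 395 mL/min = 395 × 0.06 = 23.70 L/h
At steady state, dose per interval replaces the amount cleared in that interval: F·S·D/τ = CL·Css.
D = CL × Css × τ / F / S = 23.70 × 11 × 6 / 0.94 / 0.74 = 2249 mg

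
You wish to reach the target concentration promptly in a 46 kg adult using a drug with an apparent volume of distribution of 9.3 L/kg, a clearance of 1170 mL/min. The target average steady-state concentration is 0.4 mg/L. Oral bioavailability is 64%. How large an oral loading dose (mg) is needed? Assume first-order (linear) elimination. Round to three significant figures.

267 mg

Total Vd = 9.3 × 46 = 427.8 L
LD = Vd × C / F = 427.8 × 0.4000 / 0.64 = 267.4 mg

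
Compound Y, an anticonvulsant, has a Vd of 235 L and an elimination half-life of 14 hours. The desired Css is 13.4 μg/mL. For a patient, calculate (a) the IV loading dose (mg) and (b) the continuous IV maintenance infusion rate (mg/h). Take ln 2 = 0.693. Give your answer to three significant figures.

(a) 3150 mg; (b) 156 mg/h

LD = Vd × C = 235.0 × 13.4 = 3149 mg
CL = 0.693 × Vd / t½ = 0.693 × 235.0 / 14 = 11.63 L/h
Infusion rate = CL × Css = 11.63 × 13.4 = 155.8 mg/h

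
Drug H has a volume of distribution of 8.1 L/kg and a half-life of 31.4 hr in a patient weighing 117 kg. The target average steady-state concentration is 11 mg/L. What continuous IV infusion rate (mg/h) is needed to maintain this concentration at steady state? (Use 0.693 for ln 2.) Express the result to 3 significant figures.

Vd(total) = 117 kg × 8.1 L/kg = 947.7 L
CL = 0.693 × Vd / t½ = 0.693 × 947.7 / 31.4 = 20.92 L/h
Infusion rate = CL × Css = 20.92 × 11 = 230.1 mg/h

230 mg/h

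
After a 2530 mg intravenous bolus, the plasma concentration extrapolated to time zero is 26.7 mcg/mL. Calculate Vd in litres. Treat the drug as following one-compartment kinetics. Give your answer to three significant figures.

Immediately after an IV bolus, C₀ = Dose / Vd, so Vd = Dose / C₀.
Vd = 2530 / 26.7 = 94.76 L

94.8 L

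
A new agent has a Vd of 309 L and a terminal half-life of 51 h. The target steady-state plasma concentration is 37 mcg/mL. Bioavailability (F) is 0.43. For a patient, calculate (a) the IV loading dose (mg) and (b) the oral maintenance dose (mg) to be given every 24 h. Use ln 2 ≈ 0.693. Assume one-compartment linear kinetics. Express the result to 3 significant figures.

(a) 11400 mg; (b) 8670 mg

LD = Vd × C = 309.0 × 37 = 11430 mg
CL = 0.693 × Vd / t½ = 0.693 × 309.0 / 51 = 4.199 L/h
D = CL × Css × τ / F = 4.199 × 37 × 24 / 0.43 = 8671 mg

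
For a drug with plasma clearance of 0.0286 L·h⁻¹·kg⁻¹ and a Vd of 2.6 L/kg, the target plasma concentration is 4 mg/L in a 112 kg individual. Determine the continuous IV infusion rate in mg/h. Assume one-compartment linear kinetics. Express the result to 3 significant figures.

12.8 mg/h

CL = 0.0286 L·h⁻¹·kg⁻¹ × 112 kg = 3.203 L/h
Rate = CL × Css = 3.203 × 4 = 12.81 mg/h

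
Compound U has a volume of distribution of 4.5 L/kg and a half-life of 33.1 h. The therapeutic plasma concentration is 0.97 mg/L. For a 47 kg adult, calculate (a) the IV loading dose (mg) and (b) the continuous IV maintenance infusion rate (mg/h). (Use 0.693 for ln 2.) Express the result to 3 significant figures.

(a) 205 mg; (b) 4.30 mg/h

Vd = 4.5 L/kg × 47 kg = 211.5 L
LD = Vd × C = 211.5 × 0.97 = 205.2 mg
CL = 0.693 × Vd / t½ = 0.693 × 211.5 / 33.1 = 4.428 L/h
Infusion rate = CL × Css = 4.428 × 0.97 = 4.295 mg/h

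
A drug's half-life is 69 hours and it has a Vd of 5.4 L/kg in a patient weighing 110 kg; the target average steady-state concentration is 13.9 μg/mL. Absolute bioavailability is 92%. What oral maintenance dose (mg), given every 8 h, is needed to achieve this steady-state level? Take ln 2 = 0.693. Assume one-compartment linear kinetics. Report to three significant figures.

Total Vd = 5.4 × 110 = 594.0 L
k = 0.693/69 = 0.01004 h⁻¹, so CL = k·Vd = 0.01004 × 594.0 = 5.964 L/h
D = CL × Css × τ / F = 5.964 × 13.9 × 8 / 0.92 = 720.9 mg

721 mg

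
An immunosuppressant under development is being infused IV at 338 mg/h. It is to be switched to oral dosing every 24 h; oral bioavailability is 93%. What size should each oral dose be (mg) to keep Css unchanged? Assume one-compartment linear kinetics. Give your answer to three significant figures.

To maintain the same Css, the systemic dosing rate must be unchanged: F·D/τ = infusion rate.
D = rate × τ / F = 338 × 24 / 0.93 = 8723 mg

8720 mg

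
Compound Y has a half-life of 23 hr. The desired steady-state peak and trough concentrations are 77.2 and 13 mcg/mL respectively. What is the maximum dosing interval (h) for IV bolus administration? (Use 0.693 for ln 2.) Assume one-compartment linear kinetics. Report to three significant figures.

k = 0.693 / t½ = 0.693 / 23 = 0.03013 h⁻¹
Between IV bolus doses, concentration decays as C = C₀·e^(−kτ), so C_peak/C_trough = e^(kτ).
τ_max = ln(C_peak/C_trough) / k = ln(77.2/13) / 0.03013 = 1.781 / 0.03013 = 59.11 h

59.1 h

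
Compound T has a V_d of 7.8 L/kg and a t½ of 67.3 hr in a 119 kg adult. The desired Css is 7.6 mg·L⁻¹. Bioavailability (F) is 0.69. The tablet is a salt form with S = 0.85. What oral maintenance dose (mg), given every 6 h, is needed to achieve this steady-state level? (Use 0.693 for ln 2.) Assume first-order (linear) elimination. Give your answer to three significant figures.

Total Vd = 7.8 × 119 = 928.2 L
CL = 0.693 × Vd / t½ = 0.693 × 928.2 / 67.3 = 9.558 L/h
D = CL × Css × τ / F / S = 9.558 × 7.6 × 6 / 0.69 / 0.85 = 743.1 mg

743 mg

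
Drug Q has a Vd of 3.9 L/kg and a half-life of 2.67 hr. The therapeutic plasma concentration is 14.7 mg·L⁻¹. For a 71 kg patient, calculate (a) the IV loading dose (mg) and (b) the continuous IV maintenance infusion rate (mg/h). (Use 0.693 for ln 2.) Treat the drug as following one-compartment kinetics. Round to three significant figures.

Vd = 3.9 L/kg × 71 kg = 276.9 L
LD = Vd × C = 276.9 × 14.7 = 4070 mg
CL = 0.693 × Vd / t½ = 0.693 × 276.9 / 2.67 = 71.87 L/h
Infusion rate = CL × Css = 71.87 × 14.7 = 1056 mg/h

(a) 4070 mg; (b) 1060 mg/h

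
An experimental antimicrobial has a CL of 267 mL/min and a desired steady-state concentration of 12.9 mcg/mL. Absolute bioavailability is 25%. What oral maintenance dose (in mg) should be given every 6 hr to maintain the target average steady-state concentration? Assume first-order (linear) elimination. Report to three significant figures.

4960 mg

CL = 267 mL/min × 60/1000 = 16.02 L/h
D = CL × Css × τ / F = 16.02 × 12.9 × 6 / 0.25 = 4960 mg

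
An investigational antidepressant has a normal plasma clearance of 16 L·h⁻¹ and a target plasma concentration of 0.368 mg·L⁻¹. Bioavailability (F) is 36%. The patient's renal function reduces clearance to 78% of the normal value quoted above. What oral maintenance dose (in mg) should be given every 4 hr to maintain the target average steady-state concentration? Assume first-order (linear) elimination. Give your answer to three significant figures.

51.0 mg

Patient clearance = 0.78 × 16.00 = 12.48 L/h
At steady state, dose per interval replaces the amount cleared in that interval: F·D/τ = CL·Css.
D = CL × Css × τ / F = 12.48 × 0.368 × 4 / 0.36 = 51.03 mg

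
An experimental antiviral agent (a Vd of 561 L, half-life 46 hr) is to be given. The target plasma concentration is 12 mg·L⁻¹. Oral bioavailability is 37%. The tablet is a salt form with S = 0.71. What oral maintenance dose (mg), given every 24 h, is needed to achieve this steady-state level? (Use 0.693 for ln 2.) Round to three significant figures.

CL = ln 2 · Vd / t½ = 0.693 × 561.0 / 46 = 8.452 L/h
D = CL × Css × τ / F / S = 8.452 × 12 × 24 / 0.37 / 0.71 = 9266 mg

9270 mg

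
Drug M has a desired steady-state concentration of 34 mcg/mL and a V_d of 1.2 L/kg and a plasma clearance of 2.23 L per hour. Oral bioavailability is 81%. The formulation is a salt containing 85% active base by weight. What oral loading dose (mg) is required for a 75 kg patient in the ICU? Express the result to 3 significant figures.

4440 mg

Vd(total) = 75 kg × 1.2 L/kg = 90.00 L
LD = Vd × C / F / S = 90.00 × 34.00 / 0.81 / 0.85 = 4444 mg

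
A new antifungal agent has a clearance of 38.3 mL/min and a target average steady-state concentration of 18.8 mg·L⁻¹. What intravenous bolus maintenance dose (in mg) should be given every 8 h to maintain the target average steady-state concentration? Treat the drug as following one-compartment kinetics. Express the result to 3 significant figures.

346 mg

CL = 38.3 mL/min = 38.3 × 0.06 = 2.298 L/h
At steady state, dose per interval replaces the amount cleared in that interval: D/τ = CL·Css.
D = CL × Css × τ = 2.298 × 18.8 × 8 = 345.6 mg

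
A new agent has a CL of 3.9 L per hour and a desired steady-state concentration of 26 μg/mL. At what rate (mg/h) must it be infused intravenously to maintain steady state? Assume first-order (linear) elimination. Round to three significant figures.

101 mg/h

At steady state, infusion rate equals elimination rate: rate in = CL × Css.
R₀ = 3.900 × 26 = 101.4 mg/h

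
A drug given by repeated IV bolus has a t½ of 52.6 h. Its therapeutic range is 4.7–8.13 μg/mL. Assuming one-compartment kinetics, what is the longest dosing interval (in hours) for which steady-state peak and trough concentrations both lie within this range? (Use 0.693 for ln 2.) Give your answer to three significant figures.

k = 0.693 / t½ = 0.693 / 52.6 = 0.01317 h⁻¹
Between IV bolus doses, concentration decays as C = C₀·e^(−kτ), so C_peak/C_trough = e^(kτ).
τ_max = ln(C_peak/C_trough) / k = ln(8.13/4.7) / 0.01317 = 0.5480 / 0.01317 = 41.61 h

41.6 h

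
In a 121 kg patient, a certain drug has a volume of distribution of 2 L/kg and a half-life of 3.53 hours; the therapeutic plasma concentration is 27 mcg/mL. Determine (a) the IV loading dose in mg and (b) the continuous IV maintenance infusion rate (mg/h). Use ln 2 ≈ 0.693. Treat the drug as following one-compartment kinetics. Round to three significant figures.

(a) 6530 mg; (b) 1280 mg/h

Vd(total) = 121 kg × 2 L/kg = 242.0 L
LD = Vd × C = 242.0 × 27 = 6534 mg
CL = 0.693 × Vd / t½ = 0.693 × 242.0 / 3.53 = 47.51 L/h
Infusion rate = CL × Css = 47.51 × 27 = 1283 mg/h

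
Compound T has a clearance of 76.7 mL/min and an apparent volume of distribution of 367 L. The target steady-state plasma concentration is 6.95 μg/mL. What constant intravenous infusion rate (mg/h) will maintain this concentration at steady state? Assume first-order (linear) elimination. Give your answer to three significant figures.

CL = 76.7 mL/min = 76.7 × 0.06 = 4.602 L/h
R₀ = 4.602 × 6.95 = 31.98 mg/h

32.0 mg/h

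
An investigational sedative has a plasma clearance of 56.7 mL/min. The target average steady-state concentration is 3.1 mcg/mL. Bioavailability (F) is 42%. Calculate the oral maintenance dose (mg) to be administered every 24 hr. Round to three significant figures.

CL = 56.7 mL/min × 60/1000 = 3.402 L/h
D = CL × Css × τ / F = 3.402 × 3.1 × 24 / 0.42 = 602.6 mg

603 mg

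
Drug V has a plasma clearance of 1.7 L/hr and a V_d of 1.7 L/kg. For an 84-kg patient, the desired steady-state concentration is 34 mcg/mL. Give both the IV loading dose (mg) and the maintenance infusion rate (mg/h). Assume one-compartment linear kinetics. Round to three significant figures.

Total Vd = 1.7 × 84 = 142.8 L
Loading: fill Vd to C_target → 142.8 L × 34 mg/L = 4855 mg
Maintenance infusion rate = CL × Css = 1.700 × 34 = 57.80 mg/h

(a) 4860 mg; (b) 57.8 mg/h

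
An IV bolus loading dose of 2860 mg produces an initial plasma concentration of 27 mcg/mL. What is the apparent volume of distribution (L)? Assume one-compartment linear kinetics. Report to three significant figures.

Immediately after an IV bolus, C₀ = Dose / Vd, so Vd = Dose / C₀.
Vd = 2860 / 27 = 105.9 L

106 L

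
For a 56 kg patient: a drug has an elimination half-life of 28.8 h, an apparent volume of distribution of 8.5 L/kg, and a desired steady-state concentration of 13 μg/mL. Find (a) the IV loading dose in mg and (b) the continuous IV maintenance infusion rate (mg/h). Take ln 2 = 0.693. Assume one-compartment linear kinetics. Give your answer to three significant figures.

(a) 6190 mg; (b) 149 mg/h

Total Vd = 8.5 × 56 = 476.0 L
LD = Vd × C = 476.0 × 13 = 6188 mg
CL = 0.693 × Vd / t½ = 0.693 × 476.0 / 28.8 = 11.45 L/h
Infusion rate = CL × Css = 11.45 × 13 = 148.9 mg/h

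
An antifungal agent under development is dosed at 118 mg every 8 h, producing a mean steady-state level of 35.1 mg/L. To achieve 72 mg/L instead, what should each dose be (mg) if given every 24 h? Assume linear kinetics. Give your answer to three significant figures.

726 mg

For first-order elimination, Css ∝ F·D/(CL·τ); F and CL are unchanged, so Css ∝ D/τ.
D₂ = D₁ × (Css,target / Css,current) × (τ₂/τ₁) = 118 × (72/35.1) × (24/8) = 726.2 mg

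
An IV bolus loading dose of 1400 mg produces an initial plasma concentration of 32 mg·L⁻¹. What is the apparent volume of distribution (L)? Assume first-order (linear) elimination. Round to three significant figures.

Immediately after an IV bolus, C₀ = Dose / Vd, so Vd = Dose / C₀.
Vd = 1400 / 32 = 43.75 L

43.8 L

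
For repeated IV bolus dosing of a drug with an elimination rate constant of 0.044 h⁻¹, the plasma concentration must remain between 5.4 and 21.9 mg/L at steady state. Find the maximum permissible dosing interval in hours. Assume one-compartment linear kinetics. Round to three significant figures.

Between IV bolus doses, concentration decays as C = C₀·e^(−kτ), so C_peak/C_trough = e^(kτ).
τ_max = ln(C_peak/C_trough) / k = ln(21.9/5.4) / 0.04400 = 1.400 / 0.04400 = 31.82 h

31.8 h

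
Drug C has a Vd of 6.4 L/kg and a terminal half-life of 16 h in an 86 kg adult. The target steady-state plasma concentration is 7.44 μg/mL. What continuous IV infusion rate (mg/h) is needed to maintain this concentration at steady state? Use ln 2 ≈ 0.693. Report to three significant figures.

Vd = 6.4 L/kg × 86 kg = 550.4 L
k = 0.693/16 = 0.04331 h⁻¹, so CL = k·Vd = 0.04331 × 550.4 = 23.84 L/h
Infusion rate = CL × Css = 23.84 × 7.44 = 177.4 mg/h

177 mg/h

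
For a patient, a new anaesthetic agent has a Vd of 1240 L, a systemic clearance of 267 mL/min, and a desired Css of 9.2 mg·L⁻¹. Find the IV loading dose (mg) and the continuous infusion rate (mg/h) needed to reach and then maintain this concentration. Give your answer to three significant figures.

LD = Vd · C_target = 1240 × 9.2 = 11410 mg
Convert clearance: 267 mL/min × 60 min/h ÷ 1000 mL/L = 16.02 L/h
Maintenance: replace elimination → rate = CL × Css = 16.02 × 9.2 = 147.4 mg/h

(a) 11400 mg; (b) 147 mg/h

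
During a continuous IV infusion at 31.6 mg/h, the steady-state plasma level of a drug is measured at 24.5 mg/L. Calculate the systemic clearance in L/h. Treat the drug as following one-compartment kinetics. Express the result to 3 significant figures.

At steady state, infusion rate = CL × Css, so CL = rate / Css.
CL = 31.6 / 24.5 = 1.290 L/h

1.29 L/h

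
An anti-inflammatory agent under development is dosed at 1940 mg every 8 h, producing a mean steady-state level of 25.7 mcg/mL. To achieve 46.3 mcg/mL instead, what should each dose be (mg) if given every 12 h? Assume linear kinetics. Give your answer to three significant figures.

5240 mg

With linear kinetics, Css is proportional to dose rate (D/τ) at fixed clearance.
D₂ = D₁ × (Css,target / Css,current) × (τ₂/τ₁) = 1940 × (46.3/25.7) × (12/8) = 5243 mg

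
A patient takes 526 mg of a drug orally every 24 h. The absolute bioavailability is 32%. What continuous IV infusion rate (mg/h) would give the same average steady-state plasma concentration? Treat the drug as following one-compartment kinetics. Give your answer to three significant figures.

7.01 mg/h

Equivalent systemic input: infusion rate = F·D/τ.
Rate = 0.32 × 526 / 24 = 7.013 mg/h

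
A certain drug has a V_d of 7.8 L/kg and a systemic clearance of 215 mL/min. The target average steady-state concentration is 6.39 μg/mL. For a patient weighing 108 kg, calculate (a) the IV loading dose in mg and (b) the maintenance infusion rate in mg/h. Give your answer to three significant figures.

(a) 5380 mg; (b) 82.4 mg/h

Vd(total) = 108 kg × 7.8 L/kg = 842.4 L
Loading dose = Vd × C = 842.4 × 6.39 = 5383 mg
CL = 215 mL/min = 215 × 0.06 = 12.90 L/h
Infusion rate = 12.90 L/h × 6.39 mg/L = 82.43 mg/h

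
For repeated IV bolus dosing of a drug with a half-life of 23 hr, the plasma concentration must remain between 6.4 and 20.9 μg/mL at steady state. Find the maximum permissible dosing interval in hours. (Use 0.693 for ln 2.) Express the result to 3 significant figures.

k = 0.693 / t½ = 0.693 / 23 = 0.03013 h⁻¹
Between IV bolus doses, concentration decays as C = C₀·e^(−kτ), so C_peak/C_trough = e^(kτ).
τ_max = ln(C_peak/C_trough) / k = ln(20.9/6.4) / 0.03013 = 1.183 / 0.03013 = 39.26 h

39.3 h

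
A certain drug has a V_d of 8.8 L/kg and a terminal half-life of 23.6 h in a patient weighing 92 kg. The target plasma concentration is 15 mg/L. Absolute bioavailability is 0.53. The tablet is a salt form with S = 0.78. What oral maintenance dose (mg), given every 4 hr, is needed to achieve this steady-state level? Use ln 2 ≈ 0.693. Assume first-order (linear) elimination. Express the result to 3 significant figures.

Vd(total) = 92 kg × 8.8 L/kg = 809.6 L
CL = ln 2 · Vd / t½ = 0.693 × 809.6 / 23.6 = 23.77 L/h
D = CL × Css × τ / F / S = 23.77 × 15 × 4 / 0.53 / 0.78 = 3450 mg

3450 mg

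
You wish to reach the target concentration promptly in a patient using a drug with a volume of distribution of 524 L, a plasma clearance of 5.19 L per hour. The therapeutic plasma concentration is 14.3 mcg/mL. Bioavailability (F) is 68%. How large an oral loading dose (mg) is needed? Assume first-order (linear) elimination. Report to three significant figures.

LD = Vd × C / F = 524.0 × 14.30 / 0.68 = 11020 mg

11000 mg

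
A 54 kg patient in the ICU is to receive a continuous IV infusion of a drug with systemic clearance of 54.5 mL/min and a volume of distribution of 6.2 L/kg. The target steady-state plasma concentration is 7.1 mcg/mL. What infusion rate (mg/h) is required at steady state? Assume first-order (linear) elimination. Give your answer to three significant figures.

Convert clearance: 54.5 mL/min × 60 min/h ÷ 1000 mL/L = 3.270 L/h
Maintenance depends on clearance, not Vd — rate in must match rate out.
Infusion rate = CL · Css = 3.270 L/h × 7.1 mg/L = 23.22 mg/h

23.2 mg/h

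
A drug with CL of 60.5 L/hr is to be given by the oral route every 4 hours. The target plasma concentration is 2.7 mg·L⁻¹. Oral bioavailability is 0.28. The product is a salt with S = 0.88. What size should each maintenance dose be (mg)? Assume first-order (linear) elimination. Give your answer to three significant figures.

At steady state, dose per interval replaces the amount cleared in that interval: F·S·D/τ = CL·Css.
D = CL × Css × τ / F / S = 60.50 × 2.7 × 4 / 0.28 / 0.88 = 2652 mg

2650 mg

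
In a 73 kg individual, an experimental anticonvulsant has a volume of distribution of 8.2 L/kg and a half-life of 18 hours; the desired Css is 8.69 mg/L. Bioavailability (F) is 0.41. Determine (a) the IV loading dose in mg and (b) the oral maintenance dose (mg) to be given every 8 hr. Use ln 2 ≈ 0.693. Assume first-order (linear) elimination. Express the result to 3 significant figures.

(a) 5200 mg; (b) 3910 mg

Vd = 8.2 L/kg × 73 kg = 598.6 L
LD = Vd × C = 598.6 × 8.69 = 5202 mg
CL = 0.693 × Vd / t½ = 0.693 × 598.6 / 18 = 23.05 L/h
D = CL × Css × τ / F = 23.05 × 8.69 × 8 / 0.41 = 3908 mg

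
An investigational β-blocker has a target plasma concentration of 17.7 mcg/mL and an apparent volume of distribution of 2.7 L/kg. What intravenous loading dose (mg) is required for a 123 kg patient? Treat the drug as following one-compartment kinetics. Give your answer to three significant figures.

5880 mg

Vd = 2.7 L/kg × 123 kg = 332.1 L
The loading dose fills Vd to the target concentration.
LD = Vd × C = 332.1 × 17.70 = 5878 mg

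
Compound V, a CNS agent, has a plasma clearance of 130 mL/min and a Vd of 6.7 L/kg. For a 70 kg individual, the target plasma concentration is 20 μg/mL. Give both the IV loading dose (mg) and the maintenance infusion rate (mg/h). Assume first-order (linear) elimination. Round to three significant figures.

Vd = 6.7 L/kg × 70 kg = 469.0 L
Loading: fill Vd to C_target → 469.0 L × 20 mg/L = 9380 mg
CL = 130 mL/min = 130 × 0.06 = 7.800 L/h
Maintenance: replace elimination → rate = CL × Css = 7.800 × 20 = 156.0 mg/h

(a) 9380 mg; (b) 156 mg/h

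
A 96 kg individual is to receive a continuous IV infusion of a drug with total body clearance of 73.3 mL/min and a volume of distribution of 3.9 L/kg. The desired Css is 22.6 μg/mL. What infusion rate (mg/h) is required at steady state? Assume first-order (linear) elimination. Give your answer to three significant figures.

CL = 73.3 mL/min × 60/1000 = 4.398 L/h
Infusion rate = CL · Css = 4.398 L/h × 22.6 mg/L = 99.39 mg/h

99.4 mg/h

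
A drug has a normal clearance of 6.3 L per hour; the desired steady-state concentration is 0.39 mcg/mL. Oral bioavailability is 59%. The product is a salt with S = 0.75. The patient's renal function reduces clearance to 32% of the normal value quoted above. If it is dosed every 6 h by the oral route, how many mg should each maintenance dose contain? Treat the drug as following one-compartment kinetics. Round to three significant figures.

10.7 mg

Patient clearance = 0.32 × 6.300 = 2.016 L/h
At steady state, dose per interval replaces the amount cleared in that interval: F·S·D/τ = CL·Css.
D = CL × Css × τ / F / S = 2.016 × 0.39 × 6 / 0.59 / 0.75 = 10.66 mg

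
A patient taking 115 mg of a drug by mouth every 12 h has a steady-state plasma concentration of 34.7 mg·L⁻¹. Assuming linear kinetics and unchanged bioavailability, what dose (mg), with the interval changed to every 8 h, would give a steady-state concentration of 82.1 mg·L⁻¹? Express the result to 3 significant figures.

181 mg

With linear kinetics, Css is proportional to dose rate (D/τ) at fixed clearance.
D₂ = D₁ × (Css,target / Css,current) × (τ₂/τ₁) = 115 × (82.1/34.7) × (8/12) = 181.4 mg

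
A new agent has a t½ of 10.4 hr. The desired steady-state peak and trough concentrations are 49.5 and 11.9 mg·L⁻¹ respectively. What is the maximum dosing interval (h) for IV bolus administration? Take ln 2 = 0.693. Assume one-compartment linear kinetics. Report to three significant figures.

k = 0.693 / t½ = 0.693 / 10.4 = 0.06663 h⁻¹
Between IV bolus doses, concentration decays as C = C₀·e^(−kτ), so C_peak/C_trough = e^(kτ).
τ_max = ln(C_peak/C_trough) / k = ln(49.5/11.9) / 0.06663 = 1.425 / 0.06663 = 21.39 h

21.4 h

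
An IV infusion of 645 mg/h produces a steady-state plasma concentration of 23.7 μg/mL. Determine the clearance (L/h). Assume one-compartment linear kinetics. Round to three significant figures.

27.2 L/h

At steady state, infusion rate = CL × Css, so CL = rate / Css.
CL = 645 / 23.7 = 27.22 L/h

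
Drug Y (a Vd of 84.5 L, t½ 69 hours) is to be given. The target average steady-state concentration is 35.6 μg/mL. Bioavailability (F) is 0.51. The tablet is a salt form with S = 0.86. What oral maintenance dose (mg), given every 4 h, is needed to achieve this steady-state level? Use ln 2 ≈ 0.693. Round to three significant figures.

CL = 0.693 × Vd / t½ = 0.693 × 84.50 / 69 = 0.8487 L/h
D = CL × Css × τ / F / S = 0.8487 × 35.6 × 4 / 0.51 / 0.86 = 275.5 mg

276 mg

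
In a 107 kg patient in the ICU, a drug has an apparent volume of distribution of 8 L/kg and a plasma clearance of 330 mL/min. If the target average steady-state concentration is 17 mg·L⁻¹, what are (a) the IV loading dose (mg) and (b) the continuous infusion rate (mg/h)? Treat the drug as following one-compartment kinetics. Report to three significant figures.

(a) 14600 mg; (b) 337 mg/h

Vd(total) = 107 kg × 8 L/kg = 856.0 L
Loading: fill Vd to C_target → 856.0 L × 17 mg/L = 14550 mg
CL = 330 mL/min = 330 × 0.06 = 19.80 L/h
Maintenance: replace elimination → rate = CL × Css = 19.80 × 17 = 336.6 mg/h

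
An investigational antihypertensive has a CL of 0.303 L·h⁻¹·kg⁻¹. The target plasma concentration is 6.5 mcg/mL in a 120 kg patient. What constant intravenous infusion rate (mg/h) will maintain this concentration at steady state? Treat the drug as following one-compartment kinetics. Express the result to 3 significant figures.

CL = 0.303 L·h⁻¹·kg⁻¹ × 120 kg = 36.36 L/h
R₀ = 36.36 × 6.5 = 236.3 mg/h

236 mg/h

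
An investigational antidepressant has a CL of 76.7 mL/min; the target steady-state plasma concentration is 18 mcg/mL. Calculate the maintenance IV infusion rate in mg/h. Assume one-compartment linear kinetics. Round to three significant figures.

82.8 mg/h

CL = 76.7 mL/min = 76.7 × 0.06 = 4.602 L/h
At steady state, infusion rate equals elimination rate: rate in = CL × Css.
Rate = CL × Css = 4.602 × 18 = 82.84 mg/h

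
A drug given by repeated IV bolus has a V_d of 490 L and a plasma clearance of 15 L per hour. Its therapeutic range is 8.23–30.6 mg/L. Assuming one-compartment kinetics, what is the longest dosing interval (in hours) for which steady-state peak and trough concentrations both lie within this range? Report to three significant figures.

k = CL / Vd = 15.00 / 490.0 = 0.03061 h⁻¹
Between IV bolus doses, concentration decays as C = C₀·e^(−kτ), so C_peak/C_trough = e^(kτ).
τ_max = ln(C_peak/C_trough) / k = ln(30.6/8.23) / 0.03061 = 1.313 / 0.03061 = 42.89 h

42.9 h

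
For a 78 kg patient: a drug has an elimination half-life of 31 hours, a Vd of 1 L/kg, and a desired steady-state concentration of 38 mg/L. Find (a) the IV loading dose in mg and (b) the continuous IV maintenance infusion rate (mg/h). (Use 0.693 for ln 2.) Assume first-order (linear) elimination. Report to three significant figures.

(a) 2960 mg; (b) 66.3 mg/h

Total Vd = 1 × 78 = 78.00 L
LD = Vd × C = 78.00 × 38 = 2964 mg
CL = 0.693 × Vd / t½ = 0.693 × 78.00 / 31 = 1.744 L/h
Infusion rate = CL × Css = 1.744 × 38 = 66.27 mg/h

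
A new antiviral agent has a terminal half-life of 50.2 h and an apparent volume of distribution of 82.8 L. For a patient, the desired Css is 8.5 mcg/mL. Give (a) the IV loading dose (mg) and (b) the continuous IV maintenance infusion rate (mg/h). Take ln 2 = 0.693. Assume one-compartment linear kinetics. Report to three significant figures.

(a) 704 mg; (b) 9.72 mg/h

LD = Vd × C = 82.80 × 8.5 = 703.8 mg
CL = 0.693 × Vd / t½ = 0.693 × 82.80 / 50.2 = 1.143 L/h
Infusion rate = CL × Css = 1.143 × 8.5 = 9.716 mg/h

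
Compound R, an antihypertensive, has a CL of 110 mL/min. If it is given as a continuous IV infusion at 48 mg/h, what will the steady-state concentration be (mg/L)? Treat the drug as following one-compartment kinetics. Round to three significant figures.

CL = 110 mL/min = 110 × 0.06 = 6.600 L/h
Css = rate / CL = 48 / 6.600 = 7.273 mg/L

7.27 mg/L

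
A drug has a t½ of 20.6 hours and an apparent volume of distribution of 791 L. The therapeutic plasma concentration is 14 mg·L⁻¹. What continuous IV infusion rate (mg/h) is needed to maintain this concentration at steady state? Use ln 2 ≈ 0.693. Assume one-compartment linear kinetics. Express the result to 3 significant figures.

CL = 0.693 × Vd / t½ = 0.693 × 791.0 / 20.6 = 26.61 L/h
Infusion rate = CL × Css = 26.61 × 14 = 372.5 mg/h

373 mg/h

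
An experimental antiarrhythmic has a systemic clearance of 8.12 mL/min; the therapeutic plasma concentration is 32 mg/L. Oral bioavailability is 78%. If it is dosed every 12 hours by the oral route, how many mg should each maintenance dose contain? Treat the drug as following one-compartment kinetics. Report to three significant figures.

CL = 8.12 mL/min = 8.12 × 0.06 = 0.4872 L/h
D = CL × Css × τ / F = 0.4872 × 32 × 12 / 0.78 = 239.9 mg

240 mg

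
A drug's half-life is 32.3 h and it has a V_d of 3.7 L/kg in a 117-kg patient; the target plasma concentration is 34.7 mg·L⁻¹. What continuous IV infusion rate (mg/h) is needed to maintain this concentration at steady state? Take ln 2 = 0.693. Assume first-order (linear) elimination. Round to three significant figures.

Total Vd = 3.7 × 117 = 432.9 L
CL = ln 2 · Vd / t½ = 0.693 × 432.9 / 32.3 = 9.288 L/h
Infusion rate = CL × Css = 9.288 × 34.7 = 322.3 mg/h

322 mg/h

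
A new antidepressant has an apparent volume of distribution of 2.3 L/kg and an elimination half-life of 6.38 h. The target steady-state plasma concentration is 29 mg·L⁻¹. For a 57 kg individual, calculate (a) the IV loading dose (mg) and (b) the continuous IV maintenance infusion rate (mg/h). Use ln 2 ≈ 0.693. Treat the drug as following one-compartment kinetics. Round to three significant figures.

(a) 3800 mg; (b) 413 mg/h

Total Vd = 2.3 × 57 = 131.1 L
LD = Vd × C = 131.1 × 29 = 3802 mg
CL = 0.693 × Vd / t½ = 0.693 × 131.1 / 6.38 = 14.24 L/h
Infusion rate = CL × Css = 14.24 × 29 = 413.0 mg/h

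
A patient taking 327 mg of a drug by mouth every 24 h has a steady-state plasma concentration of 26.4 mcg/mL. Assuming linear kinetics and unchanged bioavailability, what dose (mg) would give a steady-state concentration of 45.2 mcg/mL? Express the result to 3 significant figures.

With linear kinetics, Css is proportional to dose rate (D/τ) at fixed clearance.
D₂ = D₁ × (Css,target / Css,current) = 327 × 45.2/26.4 = 559.9 mg

560 mg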